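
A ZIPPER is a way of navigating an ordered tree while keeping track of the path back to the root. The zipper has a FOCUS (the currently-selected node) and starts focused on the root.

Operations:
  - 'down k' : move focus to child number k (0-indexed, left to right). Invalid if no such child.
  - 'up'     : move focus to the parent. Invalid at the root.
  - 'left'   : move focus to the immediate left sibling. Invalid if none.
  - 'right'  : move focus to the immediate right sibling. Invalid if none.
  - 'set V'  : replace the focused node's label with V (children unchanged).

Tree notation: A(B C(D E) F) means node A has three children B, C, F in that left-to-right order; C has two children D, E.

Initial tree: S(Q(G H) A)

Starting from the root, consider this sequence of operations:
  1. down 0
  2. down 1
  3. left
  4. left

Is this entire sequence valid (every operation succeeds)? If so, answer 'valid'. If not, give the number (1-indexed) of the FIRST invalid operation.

Answer: 4

Derivation:
Step 1 (down 0): focus=Q path=0 depth=1 children=['G', 'H'] left=[] right=['A'] parent=S
Step 2 (down 1): focus=H path=0/1 depth=2 children=[] left=['G'] right=[] parent=Q
Step 3 (left): focus=G path=0/0 depth=2 children=[] left=[] right=['H'] parent=Q
Step 4 (left): INVALID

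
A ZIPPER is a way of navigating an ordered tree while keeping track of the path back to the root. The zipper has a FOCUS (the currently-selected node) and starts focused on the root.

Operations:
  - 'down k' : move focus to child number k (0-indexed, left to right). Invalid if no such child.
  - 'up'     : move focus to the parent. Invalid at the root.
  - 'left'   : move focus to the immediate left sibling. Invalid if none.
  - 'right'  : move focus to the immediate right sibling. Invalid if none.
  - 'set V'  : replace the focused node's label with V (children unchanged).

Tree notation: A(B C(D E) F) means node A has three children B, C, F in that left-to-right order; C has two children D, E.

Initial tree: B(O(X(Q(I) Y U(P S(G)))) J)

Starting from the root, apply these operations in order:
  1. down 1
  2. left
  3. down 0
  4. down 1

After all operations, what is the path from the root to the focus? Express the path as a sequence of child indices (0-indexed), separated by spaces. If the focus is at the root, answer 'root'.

Step 1 (down 1): focus=J path=1 depth=1 children=[] left=['O'] right=[] parent=B
Step 2 (left): focus=O path=0 depth=1 children=['X'] left=[] right=['J'] parent=B
Step 3 (down 0): focus=X path=0/0 depth=2 children=['Q', 'Y', 'U'] left=[] right=[] parent=O
Step 4 (down 1): focus=Y path=0/0/1 depth=3 children=[] left=['Q'] right=['U'] parent=X

Answer: 0 0 1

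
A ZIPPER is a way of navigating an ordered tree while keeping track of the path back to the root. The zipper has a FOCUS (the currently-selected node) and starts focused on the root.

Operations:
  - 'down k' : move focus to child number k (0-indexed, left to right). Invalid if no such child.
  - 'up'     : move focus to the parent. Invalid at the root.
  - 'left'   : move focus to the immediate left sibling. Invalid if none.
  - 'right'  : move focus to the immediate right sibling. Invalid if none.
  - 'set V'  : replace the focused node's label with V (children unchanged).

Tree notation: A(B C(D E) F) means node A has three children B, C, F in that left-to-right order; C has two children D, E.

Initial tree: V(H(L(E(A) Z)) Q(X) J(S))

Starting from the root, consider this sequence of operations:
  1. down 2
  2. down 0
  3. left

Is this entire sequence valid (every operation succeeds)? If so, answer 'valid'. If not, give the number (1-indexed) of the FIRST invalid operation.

Answer: 3

Derivation:
Step 1 (down 2): focus=J path=2 depth=1 children=['S'] left=['H', 'Q'] right=[] parent=V
Step 2 (down 0): focus=S path=2/0 depth=2 children=[] left=[] right=[] parent=J
Step 3 (left): INVALID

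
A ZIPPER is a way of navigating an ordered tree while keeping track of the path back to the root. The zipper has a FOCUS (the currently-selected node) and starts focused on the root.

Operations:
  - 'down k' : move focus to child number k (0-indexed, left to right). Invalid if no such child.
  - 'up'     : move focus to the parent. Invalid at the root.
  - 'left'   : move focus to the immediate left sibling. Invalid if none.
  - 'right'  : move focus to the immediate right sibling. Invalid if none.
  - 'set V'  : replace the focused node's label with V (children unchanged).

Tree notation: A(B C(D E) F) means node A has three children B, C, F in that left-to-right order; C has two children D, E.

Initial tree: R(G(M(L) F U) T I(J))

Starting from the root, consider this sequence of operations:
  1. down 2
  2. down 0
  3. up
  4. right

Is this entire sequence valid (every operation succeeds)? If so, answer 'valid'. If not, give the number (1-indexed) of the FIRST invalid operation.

Step 1 (down 2): focus=I path=2 depth=1 children=['J'] left=['G', 'T'] right=[] parent=R
Step 2 (down 0): focus=J path=2/0 depth=2 children=[] left=[] right=[] parent=I
Step 3 (up): focus=I path=2 depth=1 children=['J'] left=['G', 'T'] right=[] parent=R
Step 4 (right): INVALID

Answer: 4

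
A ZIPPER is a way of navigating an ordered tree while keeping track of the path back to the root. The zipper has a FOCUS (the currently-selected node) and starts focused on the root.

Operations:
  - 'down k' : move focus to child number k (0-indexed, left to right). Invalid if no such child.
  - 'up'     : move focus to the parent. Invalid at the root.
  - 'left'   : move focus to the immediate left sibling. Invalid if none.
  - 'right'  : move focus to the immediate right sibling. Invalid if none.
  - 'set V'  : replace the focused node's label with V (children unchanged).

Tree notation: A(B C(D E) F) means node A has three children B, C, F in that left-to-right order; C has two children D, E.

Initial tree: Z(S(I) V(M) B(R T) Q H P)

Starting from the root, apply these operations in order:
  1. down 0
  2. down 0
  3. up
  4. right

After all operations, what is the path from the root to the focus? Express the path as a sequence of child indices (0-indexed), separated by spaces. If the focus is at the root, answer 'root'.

Answer: 1

Derivation:
Step 1 (down 0): focus=S path=0 depth=1 children=['I'] left=[] right=['V', 'B', 'Q', 'H', 'P'] parent=Z
Step 2 (down 0): focus=I path=0/0 depth=2 children=[] left=[] right=[] parent=S
Step 3 (up): focus=S path=0 depth=1 children=['I'] left=[] right=['V', 'B', 'Q', 'H', 'P'] parent=Z
Step 4 (right): focus=V path=1 depth=1 children=['M'] left=['S'] right=['B', 'Q', 'H', 'P'] parent=Z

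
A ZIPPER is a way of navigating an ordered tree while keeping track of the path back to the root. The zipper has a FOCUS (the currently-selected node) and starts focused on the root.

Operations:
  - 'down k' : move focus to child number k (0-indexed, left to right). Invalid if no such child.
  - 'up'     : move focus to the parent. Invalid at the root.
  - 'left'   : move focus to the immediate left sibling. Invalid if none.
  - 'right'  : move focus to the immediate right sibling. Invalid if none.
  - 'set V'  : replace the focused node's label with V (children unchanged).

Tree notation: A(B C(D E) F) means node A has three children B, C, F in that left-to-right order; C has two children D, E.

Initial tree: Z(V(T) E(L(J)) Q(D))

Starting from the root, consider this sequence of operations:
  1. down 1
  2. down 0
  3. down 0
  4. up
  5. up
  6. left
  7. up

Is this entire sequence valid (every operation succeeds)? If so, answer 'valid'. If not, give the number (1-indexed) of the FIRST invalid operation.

Answer: valid

Derivation:
Step 1 (down 1): focus=E path=1 depth=1 children=['L'] left=['V'] right=['Q'] parent=Z
Step 2 (down 0): focus=L path=1/0 depth=2 children=['J'] left=[] right=[] parent=E
Step 3 (down 0): focus=J path=1/0/0 depth=3 children=[] left=[] right=[] parent=L
Step 4 (up): focus=L path=1/0 depth=2 children=['J'] left=[] right=[] parent=E
Step 5 (up): focus=E path=1 depth=1 children=['L'] left=['V'] right=['Q'] parent=Z
Step 6 (left): focus=V path=0 depth=1 children=['T'] left=[] right=['E', 'Q'] parent=Z
Step 7 (up): focus=Z path=root depth=0 children=['V', 'E', 'Q'] (at root)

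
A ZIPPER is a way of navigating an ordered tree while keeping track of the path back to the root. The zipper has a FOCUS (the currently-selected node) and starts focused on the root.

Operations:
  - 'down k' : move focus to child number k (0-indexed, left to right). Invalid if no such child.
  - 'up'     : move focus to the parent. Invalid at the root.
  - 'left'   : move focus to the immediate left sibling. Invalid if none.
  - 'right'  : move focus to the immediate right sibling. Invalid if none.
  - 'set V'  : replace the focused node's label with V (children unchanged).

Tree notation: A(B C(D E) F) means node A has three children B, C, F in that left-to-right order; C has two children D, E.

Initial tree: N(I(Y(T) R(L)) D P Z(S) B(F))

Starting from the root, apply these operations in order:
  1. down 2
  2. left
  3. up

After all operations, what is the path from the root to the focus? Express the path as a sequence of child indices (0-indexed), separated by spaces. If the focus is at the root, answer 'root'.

Step 1 (down 2): focus=P path=2 depth=1 children=[] left=['I', 'D'] right=['Z', 'B'] parent=N
Step 2 (left): focus=D path=1 depth=1 children=[] left=['I'] right=['P', 'Z', 'B'] parent=N
Step 3 (up): focus=N path=root depth=0 children=['I', 'D', 'P', 'Z', 'B'] (at root)

Answer: root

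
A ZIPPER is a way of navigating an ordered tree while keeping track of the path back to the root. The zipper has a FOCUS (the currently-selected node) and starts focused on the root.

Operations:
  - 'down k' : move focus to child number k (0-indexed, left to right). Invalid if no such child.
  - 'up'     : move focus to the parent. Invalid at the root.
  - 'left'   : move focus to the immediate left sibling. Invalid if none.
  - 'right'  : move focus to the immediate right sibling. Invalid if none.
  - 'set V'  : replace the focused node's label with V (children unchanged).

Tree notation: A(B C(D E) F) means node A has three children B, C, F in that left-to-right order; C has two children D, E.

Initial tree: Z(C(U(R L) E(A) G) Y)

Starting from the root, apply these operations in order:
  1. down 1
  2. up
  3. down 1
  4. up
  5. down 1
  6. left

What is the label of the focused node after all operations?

Answer: C

Derivation:
Step 1 (down 1): focus=Y path=1 depth=1 children=[] left=['C'] right=[] parent=Z
Step 2 (up): focus=Z path=root depth=0 children=['C', 'Y'] (at root)
Step 3 (down 1): focus=Y path=1 depth=1 children=[] left=['C'] right=[] parent=Z
Step 4 (up): focus=Z path=root depth=0 children=['C', 'Y'] (at root)
Step 5 (down 1): focus=Y path=1 depth=1 children=[] left=['C'] right=[] parent=Z
Step 6 (left): focus=C path=0 depth=1 children=['U', 'E', 'G'] left=[] right=['Y'] parent=Z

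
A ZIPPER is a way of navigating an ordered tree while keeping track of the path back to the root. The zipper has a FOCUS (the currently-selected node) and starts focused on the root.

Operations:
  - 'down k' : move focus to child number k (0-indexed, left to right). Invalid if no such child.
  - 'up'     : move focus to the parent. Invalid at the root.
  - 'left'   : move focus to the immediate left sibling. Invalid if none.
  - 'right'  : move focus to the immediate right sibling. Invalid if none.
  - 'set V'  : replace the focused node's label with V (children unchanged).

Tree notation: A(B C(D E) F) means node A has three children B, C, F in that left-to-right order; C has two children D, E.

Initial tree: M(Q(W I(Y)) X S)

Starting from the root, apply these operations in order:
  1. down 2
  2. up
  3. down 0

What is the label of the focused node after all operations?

Step 1 (down 2): focus=S path=2 depth=1 children=[] left=['Q', 'X'] right=[] parent=M
Step 2 (up): focus=M path=root depth=0 children=['Q', 'X', 'S'] (at root)
Step 3 (down 0): focus=Q path=0 depth=1 children=['W', 'I'] left=[] right=['X', 'S'] parent=M

Answer: Q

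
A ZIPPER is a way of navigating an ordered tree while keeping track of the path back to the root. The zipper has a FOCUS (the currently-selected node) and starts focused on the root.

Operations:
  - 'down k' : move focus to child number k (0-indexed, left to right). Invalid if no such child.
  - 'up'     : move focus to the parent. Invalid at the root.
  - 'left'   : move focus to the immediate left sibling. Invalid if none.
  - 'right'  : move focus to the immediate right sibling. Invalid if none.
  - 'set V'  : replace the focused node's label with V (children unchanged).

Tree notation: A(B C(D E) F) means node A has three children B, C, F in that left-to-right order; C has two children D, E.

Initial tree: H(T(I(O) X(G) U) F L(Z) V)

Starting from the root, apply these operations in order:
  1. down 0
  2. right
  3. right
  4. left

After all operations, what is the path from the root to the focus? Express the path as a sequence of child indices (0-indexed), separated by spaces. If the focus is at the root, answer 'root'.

Step 1 (down 0): focus=T path=0 depth=1 children=['I', 'X', 'U'] left=[] right=['F', 'L', 'V'] parent=H
Step 2 (right): focus=F path=1 depth=1 children=[] left=['T'] right=['L', 'V'] parent=H
Step 3 (right): focus=L path=2 depth=1 children=['Z'] left=['T', 'F'] right=['V'] parent=H
Step 4 (left): focus=F path=1 depth=1 children=[] left=['T'] right=['L', 'V'] parent=H

Answer: 1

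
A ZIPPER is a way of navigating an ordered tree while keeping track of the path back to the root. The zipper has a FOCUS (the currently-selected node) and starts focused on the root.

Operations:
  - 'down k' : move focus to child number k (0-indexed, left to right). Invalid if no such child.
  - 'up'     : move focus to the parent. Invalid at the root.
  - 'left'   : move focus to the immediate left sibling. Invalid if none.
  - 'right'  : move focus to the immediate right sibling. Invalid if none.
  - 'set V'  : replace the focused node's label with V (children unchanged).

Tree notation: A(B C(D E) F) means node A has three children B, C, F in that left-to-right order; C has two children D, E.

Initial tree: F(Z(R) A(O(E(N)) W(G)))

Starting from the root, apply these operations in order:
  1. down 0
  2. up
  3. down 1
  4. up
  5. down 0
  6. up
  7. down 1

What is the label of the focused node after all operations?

Step 1 (down 0): focus=Z path=0 depth=1 children=['R'] left=[] right=['A'] parent=F
Step 2 (up): focus=F path=root depth=0 children=['Z', 'A'] (at root)
Step 3 (down 1): focus=A path=1 depth=1 children=['O', 'W'] left=['Z'] right=[] parent=F
Step 4 (up): focus=F path=root depth=0 children=['Z', 'A'] (at root)
Step 5 (down 0): focus=Z path=0 depth=1 children=['R'] left=[] right=['A'] parent=F
Step 6 (up): focus=F path=root depth=0 children=['Z', 'A'] (at root)
Step 7 (down 1): focus=A path=1 depth=1 children=['O', 'W'] left=['Z'] right=[] parent=F

Answer: A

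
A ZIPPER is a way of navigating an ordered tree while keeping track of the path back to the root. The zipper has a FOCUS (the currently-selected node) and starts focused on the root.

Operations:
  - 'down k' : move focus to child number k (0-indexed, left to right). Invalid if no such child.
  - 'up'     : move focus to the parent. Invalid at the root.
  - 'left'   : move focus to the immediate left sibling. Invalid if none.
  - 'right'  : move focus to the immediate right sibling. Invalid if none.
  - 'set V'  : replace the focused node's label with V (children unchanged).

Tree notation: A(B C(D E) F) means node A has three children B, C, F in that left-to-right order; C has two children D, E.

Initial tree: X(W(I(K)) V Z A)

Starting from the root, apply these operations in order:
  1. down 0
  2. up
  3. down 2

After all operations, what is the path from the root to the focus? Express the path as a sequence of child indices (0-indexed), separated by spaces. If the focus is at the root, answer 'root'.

Answer: 2

Derivation:
Step 1 (down 0): focus=W path=0 depth=1 children=['I'] left=[] right=['V', 'Z', 'A'] parent=X
Step 2 (up): focus=X path=root depth=0 children=['W', 'V', 'Z', 'A'] (at root)
Step 3 (down 2): focus=Z path=2 depth=1 children=[] left=['W', 'V'] right=['A'] parent=X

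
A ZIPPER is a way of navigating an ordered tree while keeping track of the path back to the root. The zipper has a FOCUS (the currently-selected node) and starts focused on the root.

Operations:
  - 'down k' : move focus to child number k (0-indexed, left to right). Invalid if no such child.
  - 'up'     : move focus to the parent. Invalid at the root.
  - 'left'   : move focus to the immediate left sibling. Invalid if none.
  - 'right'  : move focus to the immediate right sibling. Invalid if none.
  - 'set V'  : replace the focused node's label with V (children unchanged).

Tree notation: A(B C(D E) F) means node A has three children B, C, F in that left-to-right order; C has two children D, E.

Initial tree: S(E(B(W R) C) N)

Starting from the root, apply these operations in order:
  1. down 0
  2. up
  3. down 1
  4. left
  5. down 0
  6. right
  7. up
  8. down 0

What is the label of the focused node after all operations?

Step 1 (down 0): focus=E path=0 depth=1 children=['B', 'C'] left=[] right=['N'] parent=S
Step 2 (up): focus=S path=root depth=0 children=['E', 'N'] (at root)
Step 3 (down 1): focus=N path=1 depth=1 children=[] left=['E'] right=[] parent=S
Step 4 (left): focus=E path=0 depth=1 children=['B', 'C'] left=[] right=['N'] parent=S
Step 5 (down 0): focus=B path=0/0 depth=2 children=['W', 'R'] left=[] right=['C'] parent=E
Step 6 (right): focus=C path=0/1 depth=2 children=[] left=['B'] right=[] parent=E
Step 7 (up): focus=E path=0 depth=1 children=['B', 'C'] left=[] right=['N'] parent=S
Step 8 (down 0): focus=B path=0/0 depth=2 children=['W', 'R'] left=[] right=['C'] parent=E

Answer: B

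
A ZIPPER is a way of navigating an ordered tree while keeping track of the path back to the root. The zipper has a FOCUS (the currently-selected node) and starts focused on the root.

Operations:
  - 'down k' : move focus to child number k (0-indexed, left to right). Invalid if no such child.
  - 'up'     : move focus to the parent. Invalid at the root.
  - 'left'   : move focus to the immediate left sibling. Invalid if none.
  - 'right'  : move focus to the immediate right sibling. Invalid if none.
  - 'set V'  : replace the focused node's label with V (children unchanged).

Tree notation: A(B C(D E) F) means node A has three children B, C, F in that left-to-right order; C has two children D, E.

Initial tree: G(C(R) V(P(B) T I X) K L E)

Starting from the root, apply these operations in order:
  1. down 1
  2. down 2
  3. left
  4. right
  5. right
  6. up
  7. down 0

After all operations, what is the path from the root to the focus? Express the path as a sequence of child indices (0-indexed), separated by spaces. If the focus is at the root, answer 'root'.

Step 1 (down 1): focus=V path=1 depth=1 children=['P', 'T', 'I', 'X'] left=['C'] right=['K', 'L', 'E'] parent=G
Step 2 (down 2): focus=I path=1/2 depth=2 children=[] left=['P', 'T'] right=['X'] parent=V
Step 3 (left): focus=T path=1/1 depth=2 children=[] left=['P'] right=['I', 'X'] parent=V
Step 4 (right): focus=I path=1/2 depth=2 children=[] left=['P', 'T'] right=['X'] parent=V
Step 5 (right): focus=X path=1/3 depth=2 children=[] left=['P', 'T', 'I'] right=[] parent=V
Step 6 (up): focus=V path=1 depth=1 children=['P', 'T', 'I', 'X'] left=['C'] right=['K', 'L', 'E'] parent=G
Step 7 (down 0): focus=P path=1/0 depth=2 children=['B'] left=[] right=['T', 'I', 'X'] parent=V

Answer: 1 0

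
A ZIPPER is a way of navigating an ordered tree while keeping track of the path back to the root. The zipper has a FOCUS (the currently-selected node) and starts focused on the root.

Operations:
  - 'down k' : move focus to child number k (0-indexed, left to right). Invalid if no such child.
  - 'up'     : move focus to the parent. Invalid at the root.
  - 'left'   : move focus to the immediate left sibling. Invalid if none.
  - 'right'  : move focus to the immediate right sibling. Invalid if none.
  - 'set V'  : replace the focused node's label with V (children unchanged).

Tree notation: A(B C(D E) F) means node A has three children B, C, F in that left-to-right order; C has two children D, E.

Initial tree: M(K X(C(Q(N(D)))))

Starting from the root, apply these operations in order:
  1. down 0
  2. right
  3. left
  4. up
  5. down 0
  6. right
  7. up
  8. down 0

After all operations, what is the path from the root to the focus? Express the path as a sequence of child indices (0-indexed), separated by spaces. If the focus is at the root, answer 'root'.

Answer: 0

Derivation:
Step 1 (down 0): focus=K path=0 depth=1 children=[] left=[] right=['X'] parent=M
Step 2 (right): focus=X path=1 depth=1 children=['C'] left=['K'] right=[] parent=M
Step 3 (left): focus=K path=0 depth=1 children=[] left=[] right=['X'] parent=M
Step 4 (up): focus=M path=root depth=0 children=['K', 'X'] (at root)
Step 5 (down 0): focus=K path=0 depth=1 children=[] left=[] right=['X'] parent=M
Step 6 (right): focus=X path=1 depth=1 children=['C'] left=['K'] right=[] parent=M
Step 7 (up): focus=M path=root depth=0 children=['K', 'X'] (at root)
Step 8 (down 0): focus=K path=0 depth=1 children=[] left=[] right=['X'] parent=M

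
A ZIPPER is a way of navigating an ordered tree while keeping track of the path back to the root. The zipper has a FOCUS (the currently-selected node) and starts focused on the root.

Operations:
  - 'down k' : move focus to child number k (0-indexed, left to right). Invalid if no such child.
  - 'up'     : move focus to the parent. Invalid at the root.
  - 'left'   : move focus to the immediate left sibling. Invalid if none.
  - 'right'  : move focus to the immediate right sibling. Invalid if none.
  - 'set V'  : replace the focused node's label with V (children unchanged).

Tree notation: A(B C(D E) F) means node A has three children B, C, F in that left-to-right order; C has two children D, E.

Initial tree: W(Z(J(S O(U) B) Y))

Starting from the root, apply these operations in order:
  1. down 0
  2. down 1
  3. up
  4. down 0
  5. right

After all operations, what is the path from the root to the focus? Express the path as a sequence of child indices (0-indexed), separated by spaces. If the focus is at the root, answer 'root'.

Step 1 (down 0): focus=Z path=0 depth=1 children=['J', 'Y'] left=[] right=[] parent=W
Step 2 (down 1): focus=Y path=0/1 depth=2 children=[] left=['J'] right=[] parent=Z
Step 3 (up): focus=Z path=0 depth=1 children=['J', 'Y'] left=[] right=[] parent=W
Step 4 (down 0): focus=J path=0/0 depth=2 children=['S', 'O', 'B'] left=[] right=['Y'] parent=Z
Step 5 (right): focus=Y path=0/1 depth=2 children=[] left=['J'] right=[] parent=Z

Answer: 0 1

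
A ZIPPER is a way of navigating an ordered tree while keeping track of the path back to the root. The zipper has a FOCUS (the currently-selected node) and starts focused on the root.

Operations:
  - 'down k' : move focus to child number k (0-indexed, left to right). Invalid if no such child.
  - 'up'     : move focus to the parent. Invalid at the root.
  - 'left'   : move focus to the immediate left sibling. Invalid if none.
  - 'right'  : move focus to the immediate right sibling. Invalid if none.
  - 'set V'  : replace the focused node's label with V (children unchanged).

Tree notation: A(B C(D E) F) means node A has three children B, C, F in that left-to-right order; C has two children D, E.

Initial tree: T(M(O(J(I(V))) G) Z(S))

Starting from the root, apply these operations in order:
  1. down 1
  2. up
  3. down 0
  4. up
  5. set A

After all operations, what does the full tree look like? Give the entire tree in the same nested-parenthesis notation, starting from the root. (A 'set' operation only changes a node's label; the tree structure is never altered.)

Answer: A(M(O(J(I(V))) G) Z(S))

Derivation:
Step 1 (down 1): focus=Z path=1 depth=1 children=['S'] left=['M'] right=[] parent=T
Step 2 (up): focus=T path=root depth=0 children=['M', 'Z'] (at root)
Step 3 (down 0): focus=M path=0 depth=1 children=['O', 'G'] left=[] right=['Z'] parent=T
Step 4 (up): focus=T path=root depth=0 children=['M', 'Z'] (at root)
Step 5 (set A): focus=A path=root depth=0 children=['M', 'Z'] (at root)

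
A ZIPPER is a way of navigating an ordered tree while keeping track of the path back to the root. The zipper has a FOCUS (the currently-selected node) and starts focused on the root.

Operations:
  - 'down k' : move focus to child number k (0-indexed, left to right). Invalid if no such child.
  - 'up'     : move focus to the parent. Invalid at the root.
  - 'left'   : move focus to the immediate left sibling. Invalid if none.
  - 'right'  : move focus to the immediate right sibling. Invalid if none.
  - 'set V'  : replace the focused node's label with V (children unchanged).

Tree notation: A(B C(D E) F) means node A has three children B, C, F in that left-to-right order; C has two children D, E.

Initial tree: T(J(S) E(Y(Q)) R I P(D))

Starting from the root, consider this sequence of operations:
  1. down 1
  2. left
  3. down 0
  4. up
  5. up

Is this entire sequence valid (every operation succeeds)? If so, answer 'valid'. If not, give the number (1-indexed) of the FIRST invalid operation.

Answer: valid

Derivation:
Step 1 (down 1): focus=E path=1 depth=1 children=['Y'] left=['J'] right=['R', 'I', 'P'] parent=T
Step 2 (left): focus=J path=0 depth=1 children=['S'] left=[] right=['E', 'R', 'I', 'P'] parent=T
Step 3 (down 0): focus=S path=0/0 depth=2 children=[] left=[] right=[] parent=J
Step 4 (up): focus=J path=0 depth=1 children=['S'] left=[] right=['E', 'R', 'I', 'P'] parent=T
Step 5 (up): focus=T path=root depth=0 children=['J', 'E', 'R', 'I', 'P'] (at root)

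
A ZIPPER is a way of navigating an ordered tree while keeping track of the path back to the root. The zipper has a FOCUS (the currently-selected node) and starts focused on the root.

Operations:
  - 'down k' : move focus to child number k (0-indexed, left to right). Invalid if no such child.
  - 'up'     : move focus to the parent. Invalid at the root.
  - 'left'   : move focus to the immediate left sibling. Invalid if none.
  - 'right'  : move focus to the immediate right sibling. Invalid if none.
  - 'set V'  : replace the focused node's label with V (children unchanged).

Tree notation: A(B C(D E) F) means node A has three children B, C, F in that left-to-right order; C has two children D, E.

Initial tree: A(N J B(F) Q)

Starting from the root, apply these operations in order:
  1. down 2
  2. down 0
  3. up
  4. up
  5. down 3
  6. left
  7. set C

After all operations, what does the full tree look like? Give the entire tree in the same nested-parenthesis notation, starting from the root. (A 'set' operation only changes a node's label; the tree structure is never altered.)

Answer: A(N J C(F) Q)

Derivation:
Step 1 (down 2): focus=B path=2 depth=1 children=['F'] left=['N', 'J'] right=['Q'] parent=A
Step 2 (down 0): focus=F path=2/0 depth=2 children=[] left=[] right=[] parent=B
Step 3 (up): focus=B path=2 depth=1 children=['F'] left=['N', 'J'] right=['Q'] parent=A
Step 4 (up): focus=A path=root depth=0 children=['N', 'J', 'B', 'Q'] (at root)
Step 5 (down 3): focus=Q path=3 depth=1 children=[] left=['N', 'J', 'B'] right=[] parent=A
Step 6 (left): focus=B path=2 depth=1 children=['F'] left=['N', 'J'] right=['Q'] parent=A
Step 7 (set C): focus=C path=2 depth=1 children=['F'] left=['N', 'J'] right=['Q'] parent=A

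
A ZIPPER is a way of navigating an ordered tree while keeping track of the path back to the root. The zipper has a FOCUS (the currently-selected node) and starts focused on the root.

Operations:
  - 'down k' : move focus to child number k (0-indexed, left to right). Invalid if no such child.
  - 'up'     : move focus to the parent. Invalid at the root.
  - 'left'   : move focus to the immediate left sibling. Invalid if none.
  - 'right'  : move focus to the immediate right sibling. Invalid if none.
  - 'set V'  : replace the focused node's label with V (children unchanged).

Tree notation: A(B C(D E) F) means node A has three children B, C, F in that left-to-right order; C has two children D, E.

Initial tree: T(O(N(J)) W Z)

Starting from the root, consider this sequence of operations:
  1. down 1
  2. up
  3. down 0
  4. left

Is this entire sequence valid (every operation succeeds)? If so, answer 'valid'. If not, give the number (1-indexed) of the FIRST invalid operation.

Step 1 (down 1): focus=W path=1 depth=1 children=[] left=['O'] right=['Z'] parent=T
Step 2 (up): focus=T path=root depth=0 children=['O', 'W', 'Z'] (at root)
Step 3 (down 0): focus=O path=0 depth=1 children=['N'] left=[] right=['W', 'Z'] parent=T
Step 4 (left): INVALID

Answer: 4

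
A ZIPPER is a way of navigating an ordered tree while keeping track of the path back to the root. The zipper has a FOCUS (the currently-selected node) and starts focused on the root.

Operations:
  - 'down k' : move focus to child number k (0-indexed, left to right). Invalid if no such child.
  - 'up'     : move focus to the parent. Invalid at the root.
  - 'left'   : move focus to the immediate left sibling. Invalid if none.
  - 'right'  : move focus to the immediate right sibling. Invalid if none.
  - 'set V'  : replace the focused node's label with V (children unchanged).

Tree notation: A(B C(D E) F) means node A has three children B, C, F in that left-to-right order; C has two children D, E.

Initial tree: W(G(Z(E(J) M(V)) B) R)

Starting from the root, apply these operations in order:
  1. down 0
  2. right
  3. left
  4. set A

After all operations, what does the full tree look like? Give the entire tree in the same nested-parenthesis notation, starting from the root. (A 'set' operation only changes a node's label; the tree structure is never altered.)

Step 1 (down 0): focus=G path=0 depth=1 children=['Z', 'B'] left=[] right=['R'] parent=W
Step 2 (right): focus=R path=1 depth=1 children=[] left=['G'] right=[] parent=W
Step 3 (left): focus=G path=0 depth=1 children=['Z', 'B'] left=[] right=['R'] parent=W
Step 4 (set A): focus=A path=0 depth=1 children=['Z', 'B'] left=[] right=['R'] parent=W

Answer: W(A(Z(E(J) M(V)) B) R)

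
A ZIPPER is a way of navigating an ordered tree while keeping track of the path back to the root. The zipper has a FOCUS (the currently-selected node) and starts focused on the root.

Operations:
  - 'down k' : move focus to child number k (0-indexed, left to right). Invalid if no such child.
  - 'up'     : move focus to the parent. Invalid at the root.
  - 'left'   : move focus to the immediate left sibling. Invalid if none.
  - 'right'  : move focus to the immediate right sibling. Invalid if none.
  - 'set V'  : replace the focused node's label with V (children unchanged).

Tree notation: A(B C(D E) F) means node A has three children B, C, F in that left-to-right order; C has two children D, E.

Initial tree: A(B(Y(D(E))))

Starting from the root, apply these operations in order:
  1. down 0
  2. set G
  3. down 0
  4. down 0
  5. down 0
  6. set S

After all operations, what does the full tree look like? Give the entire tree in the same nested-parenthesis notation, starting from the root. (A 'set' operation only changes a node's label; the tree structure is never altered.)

Answer: A(G(Y(D(S))))

Derivation:
Step 1 (down 0): focus=B path=0 depth=1 children=['Y'] left=[] right=[] parent=A
Step 2 (set G): focus=G path=0 depth=1 children=['Y'] left=[] right=[] parent=A
Step 3 (down 0): focus=Y path=0/0 depth=2 children=['D'] left=[] right=[] parent=G
Step 4 (down 0): focus=D path=0/0/0 depth=3 children=['E'] left=[] right=[] parent=Y
Step 5 (down 0): focus=E path=0/0/0/0 depth=4 children=[] left=[] right=[] parent=D
Step 6 (set S): focus=S path=0/0/0/0 depth=4 children=[] left=[] right=[] parent=D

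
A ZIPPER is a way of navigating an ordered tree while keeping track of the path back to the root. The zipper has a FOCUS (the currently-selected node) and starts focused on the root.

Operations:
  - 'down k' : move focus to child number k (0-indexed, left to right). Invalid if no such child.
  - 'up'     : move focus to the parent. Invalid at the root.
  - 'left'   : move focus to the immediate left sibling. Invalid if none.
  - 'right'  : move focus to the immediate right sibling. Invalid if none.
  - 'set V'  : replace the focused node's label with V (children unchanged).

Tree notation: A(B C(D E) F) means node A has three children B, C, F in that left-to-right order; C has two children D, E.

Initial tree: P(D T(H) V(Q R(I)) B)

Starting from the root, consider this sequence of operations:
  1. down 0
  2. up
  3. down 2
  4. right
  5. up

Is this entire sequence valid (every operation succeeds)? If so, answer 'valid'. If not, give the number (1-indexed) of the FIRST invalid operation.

Step 1 (down 0): focus=D path=0 depth=1 children=[] left=[] right=['T', 'V', 'B'] parent=P
Step 2 (up): focus=P path=root depth=0 children=['D', 'T', 'V', 'B'] (at root)
Step 3 (down 2): focus=V path=2 depth=1 children=['Q', 'R'] left=['D', 'T'] right=['B'] parent=P
Step 4 (right): focus=B path=3 depth=1 children=[] left=['D', 'T', 'V'] right=[] parent=P
Step 5 (up): focus=P path=root depth=0 children=['D', 'T', 'V', 'B'] (at root)

Answer: valid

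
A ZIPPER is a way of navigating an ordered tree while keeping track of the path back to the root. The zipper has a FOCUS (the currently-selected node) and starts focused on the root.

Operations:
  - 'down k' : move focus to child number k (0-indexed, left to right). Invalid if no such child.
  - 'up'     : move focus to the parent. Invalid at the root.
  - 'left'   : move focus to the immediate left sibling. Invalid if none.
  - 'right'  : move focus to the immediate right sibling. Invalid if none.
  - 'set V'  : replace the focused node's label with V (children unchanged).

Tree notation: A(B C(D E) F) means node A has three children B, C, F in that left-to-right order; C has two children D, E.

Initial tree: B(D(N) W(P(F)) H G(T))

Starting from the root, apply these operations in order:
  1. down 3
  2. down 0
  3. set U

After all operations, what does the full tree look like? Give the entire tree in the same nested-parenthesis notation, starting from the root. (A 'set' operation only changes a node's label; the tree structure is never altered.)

Step 1 (down 3): focus=G path=3 depth=1 children=['T'] left=['D', 'W', 'H'] right=[] parent=B
Step 2 (down 0): focus=T path=3/0 depth=2 children=[] left=[] right=[] parent=G
Step 3 (set U): focus=U path=3/0 depth=2 children=[] left=[] right=[] parent=G

Answer: B(D(N) W(P(F)) H G(U))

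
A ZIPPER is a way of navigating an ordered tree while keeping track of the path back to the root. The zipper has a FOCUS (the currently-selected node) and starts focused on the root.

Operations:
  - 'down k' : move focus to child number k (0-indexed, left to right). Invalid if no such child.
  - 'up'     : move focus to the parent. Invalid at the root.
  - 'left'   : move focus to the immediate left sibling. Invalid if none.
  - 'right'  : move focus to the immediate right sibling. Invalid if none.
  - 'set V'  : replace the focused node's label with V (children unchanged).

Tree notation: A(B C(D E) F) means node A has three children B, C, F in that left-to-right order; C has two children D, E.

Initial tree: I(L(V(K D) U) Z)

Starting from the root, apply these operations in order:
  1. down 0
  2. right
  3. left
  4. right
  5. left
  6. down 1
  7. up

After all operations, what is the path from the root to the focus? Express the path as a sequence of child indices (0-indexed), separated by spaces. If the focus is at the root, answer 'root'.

Answer: 0

Derivation:
Step 1 (down 0): focus=L path=0 depth=1 children=['V', 'U'] left=[] right=['Z'] parent=I
Step 2 (right): focus=Z path=1 depth=1 children=[] left=['L'] right=[] parent=I
Step 3 (left): focus=L path=0 depth=1 children=['V', 'U'] left=[] right=['Z'] parent=I
Step 4 (right): focus=Z path=1 depth=1 children=[] left=['L'] right=[] parent=I
Step 5 (left): focus=L path=0 depth=1 children=['V', 'U'] left=[] right=['Z'] parent=I
Step 6 (down 1): focus=U path=0/1 depth=2 children=[] left=['V'] right=[] parent=L
Step 7 (up): focus=L path=0 depth=1 children=['V', 'U'] left=[] right=['Z'] parent=I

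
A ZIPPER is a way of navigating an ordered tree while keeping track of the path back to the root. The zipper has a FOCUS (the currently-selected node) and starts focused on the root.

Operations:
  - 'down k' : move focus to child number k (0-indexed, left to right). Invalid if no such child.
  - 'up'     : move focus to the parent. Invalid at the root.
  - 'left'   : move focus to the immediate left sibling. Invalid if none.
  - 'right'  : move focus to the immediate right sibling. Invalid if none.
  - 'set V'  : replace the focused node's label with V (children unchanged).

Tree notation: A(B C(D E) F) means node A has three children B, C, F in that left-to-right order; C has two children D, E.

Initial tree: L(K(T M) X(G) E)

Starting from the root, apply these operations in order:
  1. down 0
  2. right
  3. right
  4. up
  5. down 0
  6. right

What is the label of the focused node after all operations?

Step 1 (down 0): focus=K path=0 depth=1 children=['T', 'M'] left=[] right=['X', 'E'] parent=L
Step 2 (right): focus=X path=1 depth=1 children=['G'] left=['K'] right=['E'] parent=L
Step 3 (right): focus=E path=2 depth=1 children=[] left=['K', 'X'] right=[] parent=L
Step 4 (up): focus=L path=root depth=0 children=['K', 'X', 'E'] (at root)
Step 5 (down 0): focus=K path=0 depth=1 children=['T', 'M'] left=[] right=['X', 'E'] parent=L
Step 6 (right): focus=X path=1 depth=1 children=['G'] left=['K'] right=['E'] parent=L

Answer: X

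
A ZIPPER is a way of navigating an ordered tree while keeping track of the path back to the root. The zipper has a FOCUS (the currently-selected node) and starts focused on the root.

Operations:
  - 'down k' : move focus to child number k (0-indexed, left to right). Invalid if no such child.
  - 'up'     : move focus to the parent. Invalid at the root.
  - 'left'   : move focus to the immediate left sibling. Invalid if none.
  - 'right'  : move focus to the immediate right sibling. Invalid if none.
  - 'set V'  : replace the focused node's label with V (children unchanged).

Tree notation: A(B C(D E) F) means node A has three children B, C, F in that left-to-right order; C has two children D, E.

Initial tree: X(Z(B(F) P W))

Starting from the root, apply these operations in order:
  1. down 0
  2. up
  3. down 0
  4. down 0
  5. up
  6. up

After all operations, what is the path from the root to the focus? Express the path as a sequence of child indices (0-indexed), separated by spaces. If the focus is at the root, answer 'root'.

Answer: root

Derivation:
Step 1 (down 0): focus=Z path=0 depth=1 children=['B', 'P', 'W'] left=[] right=[] parent=X
Step 2 (up): focus=X path=root depth=0 children=['Z'] (at root)
Step 3 (down 0): focus=Z path=0 depth=1 children=['B', 'P', 'W'] left=[] right=[] parent=X
Step 4 (down 0): focus=B path=0/0 depth=2 children=['F'] left=[] right=['P', 'W'] parent=Z
Step 5 (up): focus=Z path=0 depth=1 children=['B', 'P', 'W'] left=[] right=[] parent=X
Step 6 (up): focus=X path=root depth=0 children=['Z'] (at root)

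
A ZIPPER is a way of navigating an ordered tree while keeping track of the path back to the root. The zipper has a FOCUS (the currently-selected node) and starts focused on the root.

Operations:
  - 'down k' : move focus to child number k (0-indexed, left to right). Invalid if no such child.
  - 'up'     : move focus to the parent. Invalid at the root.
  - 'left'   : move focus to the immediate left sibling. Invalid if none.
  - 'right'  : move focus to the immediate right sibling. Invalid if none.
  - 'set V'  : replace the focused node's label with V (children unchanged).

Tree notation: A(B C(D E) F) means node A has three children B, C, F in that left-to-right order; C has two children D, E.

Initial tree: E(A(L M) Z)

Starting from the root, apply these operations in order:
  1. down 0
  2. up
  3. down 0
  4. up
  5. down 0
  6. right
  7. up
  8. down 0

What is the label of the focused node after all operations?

Step 1 (down 0): focus=A path=0 depth=1 children=['L', 'M'] left=[] right=['Z'] parent=E
Step 2 (up): focus=E path=root depth=0 children=['A', 'Z'] (at root)
Step 3 (down 0): focus=A path=0 depth=1 children=['L', 'M'] left=[] right=['Z'] parent=E
Step 4 (up): focus=E path=root depth=0 children=['A', 'Z'] (at root)
Step 5 (down 0): focus=A path=0 depth=1 children=['L', 'M'] left=[] right=['Z'] parent=E
Step 6 (right): focus=Z path=1 depth=1 children=[] left=['A'] right=[] parent=E
Step 7 (up): focus=E path=root depth=0 children=['A', 'Z'] (at root)
Step 8 (down 0): focus=A path=0 depth=1 children=['L', 'M'] left=[] right=['Z'] parent=E

Answer: A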